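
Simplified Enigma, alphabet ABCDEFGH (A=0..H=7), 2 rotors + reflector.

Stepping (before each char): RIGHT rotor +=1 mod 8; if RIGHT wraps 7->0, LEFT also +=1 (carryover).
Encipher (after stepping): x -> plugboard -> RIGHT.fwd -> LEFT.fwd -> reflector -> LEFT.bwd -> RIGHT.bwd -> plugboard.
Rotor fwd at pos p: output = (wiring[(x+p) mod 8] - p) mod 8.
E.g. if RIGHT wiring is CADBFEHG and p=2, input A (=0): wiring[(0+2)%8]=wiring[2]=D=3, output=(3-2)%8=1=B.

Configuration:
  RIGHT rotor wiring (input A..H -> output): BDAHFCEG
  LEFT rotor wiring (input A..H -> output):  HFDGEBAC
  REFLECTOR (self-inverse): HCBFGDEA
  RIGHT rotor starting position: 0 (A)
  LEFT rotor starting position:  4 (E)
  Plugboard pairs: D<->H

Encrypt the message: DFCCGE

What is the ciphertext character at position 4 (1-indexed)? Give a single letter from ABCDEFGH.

Char 1 ('D'): step: R->1, L=4; D->plug->H->R->A->L->A->refl->H->L'->G->R'->C->plug->C
Char 2 ('F'): step: R->2, L=4; F->plug->F->R->E->L->D->refl->F->L'->B->R'->H->plug->D
Char 3 ('C'): step: R->3, L=4; C->plug->C->R->H->L->C->refl->B->L'->F->R'->H->plug->D
Char 4 ('C'): step: R->4, L=4; C->plug->C->R->A->L->A->refl->H->L'->G->R'->B->plug->B

B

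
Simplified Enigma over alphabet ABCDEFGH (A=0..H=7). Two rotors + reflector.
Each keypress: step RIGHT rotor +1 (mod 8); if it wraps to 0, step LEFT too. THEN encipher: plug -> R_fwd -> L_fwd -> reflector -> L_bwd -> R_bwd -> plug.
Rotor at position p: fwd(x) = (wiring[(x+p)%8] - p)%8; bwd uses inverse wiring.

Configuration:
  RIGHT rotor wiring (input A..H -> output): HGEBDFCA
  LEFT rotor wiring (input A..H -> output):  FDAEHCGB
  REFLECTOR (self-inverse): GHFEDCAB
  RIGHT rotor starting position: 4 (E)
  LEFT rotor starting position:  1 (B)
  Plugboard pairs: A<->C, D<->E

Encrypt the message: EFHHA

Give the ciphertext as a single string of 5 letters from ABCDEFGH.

Answer: FDGDB

Derivation:
Char 1 ('E'): step: R->5, L=1; E->plug->D->R->C->L->D->refl->E->L'->H->R'->F->plug->F
Char 2 ('F'): step: R->6, L=1; F->plug->F->R->D->L->G->refl->A->L'->G->R'->E->plug->D
Char 3 ('H'): step: R->7, L=1; H->plug->H->R->D->L->G->refl->A->L'->G->R'->G->plug->G
Char 4 ('H'): step: R->0, L->2 (L advanced); H->plug->H->R->A->L->G->refl->A->L'->D->R'->E->plug->D
Char 5 ('A'): step: R->1, L=2; A->plug->C->R->A->L->G->refl->A->L'->D->R'->B->plug->B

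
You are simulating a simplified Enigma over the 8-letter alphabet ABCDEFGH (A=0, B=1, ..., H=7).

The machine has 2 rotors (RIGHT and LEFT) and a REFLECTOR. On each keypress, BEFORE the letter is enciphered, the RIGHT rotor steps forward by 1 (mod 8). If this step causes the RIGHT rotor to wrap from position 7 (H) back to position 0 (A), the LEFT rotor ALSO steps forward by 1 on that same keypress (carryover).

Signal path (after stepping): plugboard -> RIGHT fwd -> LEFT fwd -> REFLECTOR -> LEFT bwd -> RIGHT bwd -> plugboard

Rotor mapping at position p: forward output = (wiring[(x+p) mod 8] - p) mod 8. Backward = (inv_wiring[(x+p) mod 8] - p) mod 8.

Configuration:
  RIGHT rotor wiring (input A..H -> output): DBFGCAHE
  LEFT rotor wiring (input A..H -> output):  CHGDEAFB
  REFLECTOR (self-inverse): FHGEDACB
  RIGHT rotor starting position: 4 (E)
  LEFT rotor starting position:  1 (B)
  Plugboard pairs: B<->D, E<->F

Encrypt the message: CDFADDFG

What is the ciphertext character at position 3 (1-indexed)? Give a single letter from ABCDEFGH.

Char 1 ('C'): step: R->5, L=1; C->plug->C->R->H->L->B->refl->H->L'->E->R'->E->plug->F
Char 2 ('D'): step: R->6, L=1; D->plug->B->R->G->L->A->refl->F->L'->B->R'->A->plug->A
Char 3 ('F'): step: R->7, L=1; F->plug->E->R->H->L->B->refl->H->L'->E->R'->B->plug->D

D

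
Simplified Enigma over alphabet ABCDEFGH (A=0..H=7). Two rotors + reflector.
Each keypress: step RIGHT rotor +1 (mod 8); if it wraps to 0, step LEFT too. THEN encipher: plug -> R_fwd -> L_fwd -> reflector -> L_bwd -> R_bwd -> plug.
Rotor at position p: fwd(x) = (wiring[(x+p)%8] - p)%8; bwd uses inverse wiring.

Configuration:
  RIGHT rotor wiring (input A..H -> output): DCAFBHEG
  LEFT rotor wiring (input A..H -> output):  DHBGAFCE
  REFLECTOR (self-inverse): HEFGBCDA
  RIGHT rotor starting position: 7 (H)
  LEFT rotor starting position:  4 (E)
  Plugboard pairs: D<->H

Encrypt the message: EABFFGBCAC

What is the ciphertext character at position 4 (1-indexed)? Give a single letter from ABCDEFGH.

Char 1 ('E'): step: R->0, L->5 (L advanced); E->plug->E->R->B->L->F->refl->C->L'->E->R'->G->plug->G
Char 2 ('A'): step: R->1, L=5; A->plug->A->R->B->L->F->refl->C->L'->E->R'->C->plug->C
Char 3 ('B'): step: R->2, L=5; B->plug->B->R->D->L->G->refl->D->L'->H->R'->C->plug->C
Char 4 ('F'): step: R->3, L=5; F->plug->F->R->A->L->A->refl->H->L'->C->R'->A->plug->A

A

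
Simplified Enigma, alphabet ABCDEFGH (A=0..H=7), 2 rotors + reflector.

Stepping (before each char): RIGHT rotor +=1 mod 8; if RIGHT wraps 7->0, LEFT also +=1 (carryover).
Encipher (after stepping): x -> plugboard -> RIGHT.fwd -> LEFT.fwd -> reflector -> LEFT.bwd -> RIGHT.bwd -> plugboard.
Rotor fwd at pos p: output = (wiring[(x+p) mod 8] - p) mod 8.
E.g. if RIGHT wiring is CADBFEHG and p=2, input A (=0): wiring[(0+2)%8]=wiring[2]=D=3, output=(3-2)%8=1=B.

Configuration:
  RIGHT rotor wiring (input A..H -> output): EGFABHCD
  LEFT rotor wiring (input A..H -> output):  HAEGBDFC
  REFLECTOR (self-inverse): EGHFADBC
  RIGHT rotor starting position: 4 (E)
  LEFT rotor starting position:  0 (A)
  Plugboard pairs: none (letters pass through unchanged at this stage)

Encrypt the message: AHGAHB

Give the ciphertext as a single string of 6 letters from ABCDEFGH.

Char 1 ('A'): step: R->5, L=0; A->plug->A->R->C->L->E->refl->A->L'->B->R'->E->plug->E
Char 2 ('H'): step: R->6, L=0; H->plug->H->R->B->L->A->refl->E->L'->C->R'->F->plug->F
Char 3 ('G'): step: R->7, L=0; G->plug->G->R->A->L->H->refl->C->L'->H->R'->C->plug->C
Char 4 ('A'): step: R->0, L->1 (L advanced); A->plug->A->R->E->L->C->refl->H->L'->A->R'->D->plug->D
Char 5 ('H'): step: R->1, L=1; H->plug->H->R->D->L->A->refl->E->L'->F->R'->A->plug->A
Char 6 ('B'): step: R->2, L=1; B->plug->B->R->G->L->B->refl->G->L'->H->R'->C->plug->C

Answer: EFCDAC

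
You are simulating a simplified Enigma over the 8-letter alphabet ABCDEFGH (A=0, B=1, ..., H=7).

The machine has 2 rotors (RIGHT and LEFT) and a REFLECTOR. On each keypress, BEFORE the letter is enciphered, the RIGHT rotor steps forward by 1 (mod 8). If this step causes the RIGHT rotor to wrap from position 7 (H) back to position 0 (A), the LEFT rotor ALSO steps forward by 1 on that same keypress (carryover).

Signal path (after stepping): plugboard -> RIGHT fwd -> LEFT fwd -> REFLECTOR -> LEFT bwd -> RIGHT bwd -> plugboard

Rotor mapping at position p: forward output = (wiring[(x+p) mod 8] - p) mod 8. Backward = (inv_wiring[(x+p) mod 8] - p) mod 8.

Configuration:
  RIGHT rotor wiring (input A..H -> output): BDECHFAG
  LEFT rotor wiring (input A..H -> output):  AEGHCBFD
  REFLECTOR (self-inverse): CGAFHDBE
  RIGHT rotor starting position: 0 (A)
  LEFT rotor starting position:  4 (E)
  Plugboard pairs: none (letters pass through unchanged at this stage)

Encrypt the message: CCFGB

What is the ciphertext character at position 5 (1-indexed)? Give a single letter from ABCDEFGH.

Char 1 ('C'): step: R->1, L=4; C->plug->C->R->B->L->F->refl->D->L'->H->R'->F->plug->F
Char 2 ('C'): step: R->2, L=4; C->plug->C->R->F->L->A->refl->C->L'->G->R'->E->plug->E
Char 3 ('F'): step: R->3, L=4; F->plug->F->R->G->L->C->refl->A->L'->F->R'->D->plug->D
Char 4 ('G'): step: R->4, L=4; G->plug->G->R->A->L->G->refl->B->L'->C->R'->D->plug->D
Char 5 ('B'): step: R->5, L=4; B->plug->B->R->D->L->H->refl->E->L'->E->R'->D->plug->D

D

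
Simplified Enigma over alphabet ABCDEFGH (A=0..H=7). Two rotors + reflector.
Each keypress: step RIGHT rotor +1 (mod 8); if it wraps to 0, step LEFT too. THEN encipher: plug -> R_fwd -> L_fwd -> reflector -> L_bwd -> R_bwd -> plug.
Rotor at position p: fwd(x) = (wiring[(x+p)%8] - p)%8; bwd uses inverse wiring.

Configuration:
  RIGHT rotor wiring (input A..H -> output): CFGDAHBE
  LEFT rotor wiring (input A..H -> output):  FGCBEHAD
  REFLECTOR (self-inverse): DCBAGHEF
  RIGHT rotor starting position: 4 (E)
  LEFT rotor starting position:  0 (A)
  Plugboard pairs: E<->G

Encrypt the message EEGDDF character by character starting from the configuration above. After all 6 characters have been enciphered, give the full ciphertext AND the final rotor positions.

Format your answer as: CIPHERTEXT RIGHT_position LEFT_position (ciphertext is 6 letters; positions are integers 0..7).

Answer: CAFAAH 2 1

Derivation:
Char 1 ('E'): step: R->5, L=0; E->plug->G->R->G->L->A->refl->D->L'->H->R'->C->plug->C
Char 2 ('E'): step: R->6, L=0; E->plug->G->R->C->L->C->refl->B->L'->D->R'->A->plug->A
Char 3 ('G'): step: R->7, L=0; G->plug->E->R->E->L->E->refl->G->L'->B->R'->F->plug->F
Char 4 ('D'): step: R->0, L->1 (L advanced); D->plug->D->R->D->L->D->refl->A->L'->C->R'->A->plug->A
Char 5 ('D'): step: R->1, L=1; D->plug->D->R->H->L->E->refl->G->L'->E->R'->A->plug->A
Char 6 ('F'): step: R->2, L=1; F->plug->F->R->C->L->A->refl->D->L'->D->R'->H->plug->H
Final: ciphertext=CAFAAH, RIGHT=2, LEFT=1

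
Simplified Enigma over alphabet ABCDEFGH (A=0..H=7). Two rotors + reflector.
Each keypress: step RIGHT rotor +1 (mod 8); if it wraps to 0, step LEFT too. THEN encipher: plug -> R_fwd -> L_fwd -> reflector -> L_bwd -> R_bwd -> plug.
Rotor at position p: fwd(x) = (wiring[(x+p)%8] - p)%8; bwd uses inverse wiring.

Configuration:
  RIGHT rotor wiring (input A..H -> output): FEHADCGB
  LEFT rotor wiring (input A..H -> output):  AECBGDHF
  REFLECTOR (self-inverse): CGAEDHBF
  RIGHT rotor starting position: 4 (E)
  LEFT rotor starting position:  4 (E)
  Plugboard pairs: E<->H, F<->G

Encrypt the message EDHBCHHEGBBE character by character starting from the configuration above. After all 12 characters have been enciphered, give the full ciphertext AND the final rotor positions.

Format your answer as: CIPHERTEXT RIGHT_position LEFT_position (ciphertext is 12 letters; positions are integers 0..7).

Char 1 ('E'): step: R->5, L=4; E->plug->H->R->G->L->G->refl->B->L'->D->R'->G->plug->F
Char 2 ('D'): step: R->6, L=4; D->plug->D->R->G->L->G->refl->B->L'->D->R'->B->plug->B
Char 3 ('H'): step: R->7, L=4; H->plug->E->R->B->L->H->refl->F->L'->H->R'->H->plug->E
Char 4 ('B'): step: R->0, L->5 (L advanced); B->plug->B->R->E->L->H->refl->F->L'->F->R'->A->plug->A
Char 5 ('C'): step: R->1, L=5; C->plug->C->R->H->L->B->refl->G->L'->A->R'->G->plug->F
Char 6 ('H'): step: R->2, L=5; H->plug->E->R->E->L->H->refl->F->L'->F->R'->A->plug->A
Char 7 ('H'): step: R->3, L=5; H->plug->E->R->G->L->E->refl->D->L'->D->R'->D->plug->D
Char 8 ('E'): step: R->4, L=5; E->plug->H->R->E->L->H->refl->F->L'->F->R'->D->plug->D
Char 9 ('G'): step: R->5, L=5; G->plug->F->R->C->L->A->refl->C->L'->B->R'->B->plug->B
Char 10 ('B'): step: R->6, L=5; B->plug->B->R->D->L->D->refl->E->L'->G->R'->D->plug->D
Char 11 ('B'): step: R->7, L=5; B->plug->B->R->G->L->E->refl->D->L'->D->R'->G->plug->F
Char 12 ('E'): step: R->0, L->6 (L advanced); E->plug->H->R->B->L->H->refl->F->L'->H->R'->C->plug->C
Final: ciphertext=FBEAFADDBDFC, RIGHT=0, LEFT=6

Answer: FBEAFADDBDFC 0 6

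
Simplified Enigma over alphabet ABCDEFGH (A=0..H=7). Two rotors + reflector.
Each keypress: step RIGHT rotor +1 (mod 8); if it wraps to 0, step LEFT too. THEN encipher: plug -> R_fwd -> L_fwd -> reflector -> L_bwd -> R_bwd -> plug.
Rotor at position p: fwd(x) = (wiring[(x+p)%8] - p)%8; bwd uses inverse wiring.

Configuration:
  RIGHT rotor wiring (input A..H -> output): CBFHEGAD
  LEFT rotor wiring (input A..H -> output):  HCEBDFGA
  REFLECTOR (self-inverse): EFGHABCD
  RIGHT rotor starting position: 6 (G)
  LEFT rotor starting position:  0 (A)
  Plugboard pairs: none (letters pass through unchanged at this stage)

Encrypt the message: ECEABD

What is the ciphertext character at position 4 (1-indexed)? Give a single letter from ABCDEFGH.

Char 1 ('E'): step: R->7, L=0; E->plug->E->R->A->L->H->refl->D->L'->E->R'->A->plug->A
Char 2 ('C'): step: R->0, L->1 (L advanced); C->plug->C->R->F->L->F->refl->B->L'->A->R'->G->plug->G
Char 3 ('E'): step: R->1, L=1; E->plug->E->R->F->L->F->refl->B->L'->A->R'->A->plug->A
Char 4 ('A'): step: R->2, L=1; A->plug->A->R->D->L->C->refl->G->L'->H->R'->H->plug->H

H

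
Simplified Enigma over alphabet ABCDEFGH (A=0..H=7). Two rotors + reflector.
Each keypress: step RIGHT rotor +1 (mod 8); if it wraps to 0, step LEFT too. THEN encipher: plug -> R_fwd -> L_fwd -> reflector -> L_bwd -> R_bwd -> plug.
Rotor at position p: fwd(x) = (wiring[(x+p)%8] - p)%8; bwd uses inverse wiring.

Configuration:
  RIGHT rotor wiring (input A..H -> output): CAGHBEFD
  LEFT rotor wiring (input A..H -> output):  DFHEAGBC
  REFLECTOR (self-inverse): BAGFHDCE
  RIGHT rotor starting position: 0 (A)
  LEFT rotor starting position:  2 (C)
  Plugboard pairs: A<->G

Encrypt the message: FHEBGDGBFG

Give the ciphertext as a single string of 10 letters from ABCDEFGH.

Answer: EBFDBFBAGC

Derivation:
Char 1 ('F'): step: R->1, L=2; F->plug->F->R->E->L->H->refl->E->L'->D->R'->E->plug->E
Char 2 ('H'): step: R->2, L=2; H->plug->H->R->G->L->B->refl->A->L'->F->R'->B->plug->B
Char 3 ('E'): step: R->3, L=2; E->plug->E->R->A->L->F->refl->D->L'->H->R'->F->plug->F
Char 4 ('B'): step: R->4, L=2; B->plug->B->R->A->L->F->refl->D->L'->H->R'->D->plug->D
Char 5 ('G'): step: R->5, L=2; G->plug->A->R->H->L->D->refl->F->L'->A->R'->B->plug->B
Char 6 ('D'): step: R->6, L=2; D->plug->D->R->C->L->G->refl->C->L'->B->R'->F->plug->F
Char 7 ('G'): step: R->7, L=2; G->plug->A->R->E->L->H->refl->E->L'->D->R'->B->plug->B
Char 8 ('B'): step: R->0, L->3 (L advanced); B->plug->B->R->A->L->B->refl->A->L'->F->R'->G->plug->A
Char 9 ('F'): step: R->1, L=3; F->plug->F->R->E->L->H->refl->E->L'->H->R'->A->plug->G
Char 10 ('G'): step: R->2, L=3; G->plug->A->R->E->L->H->refl->E->L'->H->R'->C->plug->C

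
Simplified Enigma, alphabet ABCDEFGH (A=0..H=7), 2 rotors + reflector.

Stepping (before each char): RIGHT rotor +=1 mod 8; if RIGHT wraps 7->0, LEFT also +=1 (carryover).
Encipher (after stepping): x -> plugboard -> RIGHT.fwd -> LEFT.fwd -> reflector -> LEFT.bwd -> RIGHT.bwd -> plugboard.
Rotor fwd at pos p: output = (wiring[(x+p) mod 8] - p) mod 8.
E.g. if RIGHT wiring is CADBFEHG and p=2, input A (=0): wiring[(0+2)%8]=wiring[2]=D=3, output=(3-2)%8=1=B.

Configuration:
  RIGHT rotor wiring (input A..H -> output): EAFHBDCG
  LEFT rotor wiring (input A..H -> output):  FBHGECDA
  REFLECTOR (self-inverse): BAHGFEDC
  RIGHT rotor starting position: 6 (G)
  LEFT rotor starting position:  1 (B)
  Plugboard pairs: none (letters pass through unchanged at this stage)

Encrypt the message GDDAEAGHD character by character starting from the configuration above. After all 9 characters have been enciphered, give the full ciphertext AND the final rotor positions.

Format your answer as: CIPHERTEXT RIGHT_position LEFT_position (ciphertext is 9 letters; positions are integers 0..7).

Char 1 ('G'): step: R->7, L=1; G->plug->G->R->E->L->B->refl->A->L'->A->R'->E->plug->E
Char 2 ('D'): step: R->0, L->2 (L advanced); D->plug->D->R->H->L->H->refl->C->L'->C->R'->G->plug->G
Char 3 ('D'): step: R->1, L=2; D->plug->D->R->A->L->F->refl->E->L'->B->R'->F->plug->F
Char 4 ('A'): step: R->2, L=2; A->plug->A->R->D->L->A->refl->B->L'->E->R'->F->plug->F
Char 5 ('E'): step: R->3, L=2; E->plug->E->R->D->L->A->refl->B->L'->E->R'->A->plug->A
Char 6 ('A'): step: R->4, L=2; A->plug->A->R->F->L->G->refl->D->L'->G->R'->C->plug->C
Char 7 ('G'): step: R->5, L=2; G->plug->G->R->C->L->C->refl->H->L'->H->R'->D->plug->D
Char 8 ('H'): step: R->6, L=2; H->plug->H->R->F->L->G->refl->D->L'->G->R'->C->plug->C
Char 9 ('D'): step: R->7, L=2; D->plug->D->R->G->L->D->refl->G->L'->F->R'->B->plug->B
Final: ciphertext=EGFFACDCB, RIGHT=7, LEFT=2

Answer: EGFFACDCB 7 2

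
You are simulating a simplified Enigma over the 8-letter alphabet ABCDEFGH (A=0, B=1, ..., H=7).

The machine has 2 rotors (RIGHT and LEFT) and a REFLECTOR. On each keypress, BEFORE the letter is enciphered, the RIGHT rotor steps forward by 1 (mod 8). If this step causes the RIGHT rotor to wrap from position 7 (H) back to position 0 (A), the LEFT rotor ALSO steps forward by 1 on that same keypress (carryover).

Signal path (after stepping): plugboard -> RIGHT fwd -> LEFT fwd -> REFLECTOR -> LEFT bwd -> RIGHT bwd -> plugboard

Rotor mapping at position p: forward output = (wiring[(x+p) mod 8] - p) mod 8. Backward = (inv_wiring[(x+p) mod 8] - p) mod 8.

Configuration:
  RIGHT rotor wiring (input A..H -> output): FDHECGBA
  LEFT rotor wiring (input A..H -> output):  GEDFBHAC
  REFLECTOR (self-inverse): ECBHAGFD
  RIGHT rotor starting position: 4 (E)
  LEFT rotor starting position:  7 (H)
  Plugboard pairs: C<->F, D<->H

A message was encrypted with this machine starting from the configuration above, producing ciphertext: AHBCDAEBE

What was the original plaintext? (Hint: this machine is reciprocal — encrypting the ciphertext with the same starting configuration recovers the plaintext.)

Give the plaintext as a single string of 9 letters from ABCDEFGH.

Answer: HFCGGBCFA

Derivation:
Char 1 ('A'): step: R->5, L=7; A->plug->A->R->B->L->H->refl->D->L'->A->R'->D->plug->H
Char 2 ('H'): step: R->6, L=7; H->plug->D->R->F->L->C->refl->B->L'->H->R'->C->plug->F
Char 3 ('B'): step: R->7, L=7; B->plug->B->R->G->L->A->refl->E->L'->D->R'->F->plug->C
Char 4 ('C'): step: R->0, L->0 (L advanced); C->plug->F->R->G->L->A->refl->E->L'->B->R'->G->plug->G
Char 5 ('D'): step: R->1, L=0; D->plug->H->R->E->L->B->refl->C->L'->H->R'->G->plug->G
Char 6 ('A'): step: R->2, L=0; A->plug->A->R->F->L->H->refl->D->L'->C->R'->B->plug->B
Char 7 ('E'): step: R->3, L=0; E->plug->E->R->F->L->H->refl->D->L'->C->R'->F->plug->C
Char 8 ('B'): step: R->4, L=0; B->plug->B->R->C->L->D->refl->H->L'->F->R'->C->plug->F
Char 9 ('E'): step: R->5, L=0; E->plug->E->R->G->L->A->refl->E->L'->B->R'->A->plug->A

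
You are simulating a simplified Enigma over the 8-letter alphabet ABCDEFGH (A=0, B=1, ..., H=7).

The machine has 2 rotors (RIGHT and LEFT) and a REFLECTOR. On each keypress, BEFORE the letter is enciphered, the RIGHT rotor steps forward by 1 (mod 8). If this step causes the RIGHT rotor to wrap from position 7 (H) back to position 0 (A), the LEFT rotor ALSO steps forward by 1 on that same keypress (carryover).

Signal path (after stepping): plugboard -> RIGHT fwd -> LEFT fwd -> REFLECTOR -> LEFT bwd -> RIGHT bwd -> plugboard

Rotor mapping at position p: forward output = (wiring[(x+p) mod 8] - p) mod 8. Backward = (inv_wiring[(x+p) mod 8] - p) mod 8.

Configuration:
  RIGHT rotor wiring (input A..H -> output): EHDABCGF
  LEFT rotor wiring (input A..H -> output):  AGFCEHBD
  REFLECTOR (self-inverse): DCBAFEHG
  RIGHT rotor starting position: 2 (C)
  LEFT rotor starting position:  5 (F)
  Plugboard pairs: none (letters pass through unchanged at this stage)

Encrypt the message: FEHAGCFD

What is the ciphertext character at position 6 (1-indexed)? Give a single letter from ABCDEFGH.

Char 1 ('F'): step: R->3, L=5; F->plug->F->R->B->L->E->refl->F->L'->G->R'->B->plug->B
Char 2 ('E'): step: R->4, L=5; E->plug->E->R->A->L->C->refl->B->L'->E->R'->H->plug->H
Char 3 ('H'): step: R->5, L=5; H->plug->H->R->E->L->B->refl->C->L'->A->R'->C->plug->C
Char 4 ('A'): step: R->6, L=5; A->plug->A->R->A->L->C->refl->B->L'->E->R'->H->plug->H
Char 5 ('G'): step: R->7, L=5; G->plug->G->R->D->L->D->refl->A->L'->F->R'->B->plug->B
Char 6 ('C'): step: R->0, L->6 (L advanced); C->plug->C->R->D->L->A->refl->D->L'->A->R'->D->plug->D

D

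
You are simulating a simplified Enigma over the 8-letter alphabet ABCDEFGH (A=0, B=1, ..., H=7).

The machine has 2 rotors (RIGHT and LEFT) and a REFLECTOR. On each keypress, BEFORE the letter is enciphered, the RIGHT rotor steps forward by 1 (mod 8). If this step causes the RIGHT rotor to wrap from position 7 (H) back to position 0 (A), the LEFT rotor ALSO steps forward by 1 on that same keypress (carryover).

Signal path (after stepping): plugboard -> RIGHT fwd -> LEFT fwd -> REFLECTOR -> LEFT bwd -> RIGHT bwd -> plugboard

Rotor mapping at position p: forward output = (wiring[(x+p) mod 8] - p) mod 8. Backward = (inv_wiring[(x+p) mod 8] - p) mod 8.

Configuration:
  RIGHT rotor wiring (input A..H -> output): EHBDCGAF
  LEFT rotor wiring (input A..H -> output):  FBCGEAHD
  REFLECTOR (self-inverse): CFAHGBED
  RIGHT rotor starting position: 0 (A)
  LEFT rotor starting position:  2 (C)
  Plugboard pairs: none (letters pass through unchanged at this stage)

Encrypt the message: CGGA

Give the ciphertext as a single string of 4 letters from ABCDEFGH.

Char 1 ('C'): step: R->1, L=2; C->plug->C->R->C->L->C->refl->A->L'->A->R'->B->plug->B
Char 2 ('G'): step: R->2, L=2; G->plug->G->R->C->L->C->refl->A->L'->A->R'->C->plug->C
Char 3 ('G'): step: R->3, L=2; G->plug->G->R->E->L->F->refl->B->L'->F->R'->D->plug->D
Char 4 ('A'): step: R->4, L=2; A->plug->A->R->G->L->D->refl->H->L'->H->R'->H->plug->H

Answer: BCDH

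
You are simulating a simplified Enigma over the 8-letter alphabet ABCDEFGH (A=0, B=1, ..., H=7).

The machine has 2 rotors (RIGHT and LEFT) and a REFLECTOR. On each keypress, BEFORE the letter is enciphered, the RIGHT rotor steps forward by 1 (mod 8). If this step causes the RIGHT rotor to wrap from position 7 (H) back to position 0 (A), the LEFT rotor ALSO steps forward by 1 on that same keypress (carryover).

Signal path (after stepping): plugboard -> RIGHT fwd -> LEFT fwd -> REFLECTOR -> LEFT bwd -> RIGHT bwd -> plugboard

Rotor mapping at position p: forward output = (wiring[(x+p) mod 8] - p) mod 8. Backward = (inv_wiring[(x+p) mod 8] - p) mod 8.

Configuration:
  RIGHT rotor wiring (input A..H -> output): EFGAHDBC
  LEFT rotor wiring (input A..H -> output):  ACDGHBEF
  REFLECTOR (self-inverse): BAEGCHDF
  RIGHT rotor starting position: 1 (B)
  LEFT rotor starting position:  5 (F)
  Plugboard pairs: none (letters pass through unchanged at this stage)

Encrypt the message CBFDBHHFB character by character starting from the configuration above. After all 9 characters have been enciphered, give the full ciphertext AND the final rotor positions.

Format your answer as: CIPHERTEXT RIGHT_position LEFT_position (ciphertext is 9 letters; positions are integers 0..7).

Answer: HFHEGCFCC 2 6

Derivation:
Char 1 ('C'): step: R->2, L=5; C->plug->C->R->F->L->G->refl->D->L'->D->R'->H->plug->H
Char 2 ('B'): step: R->3, L=5; B->plug->B->R->E->L->F->refl->H->L'->B->R'->F->plug->F
Char 3 ('F'): step: R->4, L=5; F->plug->F->R->B->L->H->refl->F->L'->E->R'->H->plug->H
Char 4 ('D'): step: R->5, L=5; D->plug->D->R->H->L->C->refl->E->L'->A->R'->E->plug->E
Char 5 ('B'): step: R->6, L=5; B->plug->B->R->E->L->F->refl->H->L'->B->R'->G->plug->G
Char 6 ('H'): step: R->7, L=5; H->plug->H->R->C->L->A->refl->B->L'->G->R'->C->plug->C
Char 7 ('H'): step: R->0, L->6 (L advanced); H->plug->H->R->C->L->C->refl->E->L'->D->R'->F->plug->F
Char 8 ('F'): step: R->1, L=6; F->plug->F->R->A->L->G->refl->D->L'->H->R'->C->plug->C
Char 9 ('B'): step: R->2, L=6; B->plug->B->R->G->L->B->refl->A->L'->F->R'->C->plug->C
Final: ciphertext=HFHEGCFCC, RIGHT=2, LEFT=6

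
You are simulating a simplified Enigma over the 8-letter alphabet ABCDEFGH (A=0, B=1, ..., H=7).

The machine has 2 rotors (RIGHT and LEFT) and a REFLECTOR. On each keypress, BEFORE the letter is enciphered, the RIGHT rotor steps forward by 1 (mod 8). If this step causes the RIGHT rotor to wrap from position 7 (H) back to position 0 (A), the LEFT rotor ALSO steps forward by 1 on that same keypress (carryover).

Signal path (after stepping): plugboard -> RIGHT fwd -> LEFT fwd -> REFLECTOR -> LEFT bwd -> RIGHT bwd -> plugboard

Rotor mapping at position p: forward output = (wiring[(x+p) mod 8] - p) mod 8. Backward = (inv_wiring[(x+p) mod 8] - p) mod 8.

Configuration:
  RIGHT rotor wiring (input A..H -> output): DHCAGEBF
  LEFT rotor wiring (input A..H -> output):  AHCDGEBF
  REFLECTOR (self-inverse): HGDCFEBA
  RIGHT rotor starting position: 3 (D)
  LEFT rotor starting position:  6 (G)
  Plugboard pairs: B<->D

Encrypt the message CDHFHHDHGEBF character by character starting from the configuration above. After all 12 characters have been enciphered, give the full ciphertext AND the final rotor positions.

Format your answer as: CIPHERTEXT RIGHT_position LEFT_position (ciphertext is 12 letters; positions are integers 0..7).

Char 1 ('C'): step: R->4, L=6; C->plug->C->R->F->L->F->refl->E->L'->E->R'->H->plug->H
Char 2 ('D'): step: R->5, L=6; D->plug->B->R->E->L->E->refl->F->L'->F->R'->F->plug->F
Char 3 ('H'): step: R->6, L=6; H->plug->H->R->G->L->A->refl->H->L'->B->R'->D->plug->B
Char 4 ('F'): step: R->7, L=6; F->plug->F->R->H->L->G->refl->B->L'->D->R'->D->plug->B
Char 5 ('H'): step: R->0, L->7 (L advanced); H->plug->H->R->F->L->H->refl->A->L'->C->R'->C->plug->C
Char 6 ('H'): step: R->1, L=7; H->plug->H->R->C->L->A->refl->H->L'->F->R'->D->plug->B
Char 7 ('D'): step: R->2, L=7; D->plug->B->R->G->L->F->refl->E->L'->E->R'->C->plug->C
Char 8 ('H'): step: R->3, L=7; H->plug->H->R->H->L->C->refl->D->L'->D->R'->B->plug->D
Char 9 ('G'): step: R->4, L=7; G->plug->G->R->G->L->F->refl->E->L'->E->R'->H->plug->H
Char 10 ('E'): step: R->5, L=7; E->plug->E->R->C->L->A->refl->H->L'->F->R'->F->plug->F
Char 11 ('B'): step: R->6, L=7; B->plug->D->R->B->L->B->refl->G->L'->A->R'->G->plug->G
Char 12 ('F'): step: R->7, L=7; F->plug->F->R->H->L->C->refl->D->L'->D->R'->D->plug->B
Final: ciphertext=HFBBCBCDHFGB, RIGHT=7, LEFT=7

Answer: HFBBCBCDHFGB 7 7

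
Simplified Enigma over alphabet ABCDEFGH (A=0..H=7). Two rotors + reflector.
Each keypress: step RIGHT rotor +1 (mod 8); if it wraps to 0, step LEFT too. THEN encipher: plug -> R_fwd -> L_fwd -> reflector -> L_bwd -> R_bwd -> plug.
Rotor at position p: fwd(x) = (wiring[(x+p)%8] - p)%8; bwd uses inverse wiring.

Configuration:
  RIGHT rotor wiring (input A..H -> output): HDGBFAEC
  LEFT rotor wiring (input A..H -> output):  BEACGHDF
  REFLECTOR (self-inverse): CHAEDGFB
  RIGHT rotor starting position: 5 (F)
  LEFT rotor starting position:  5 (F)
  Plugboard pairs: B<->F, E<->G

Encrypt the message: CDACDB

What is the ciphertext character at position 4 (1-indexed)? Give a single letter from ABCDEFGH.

Char 1 ('C'): step: R->6, L=5; C->plug->C->R->B->L->G->refl->F->L'->G->R'->A->plug->A
Char 2 ('D'): step: R->7, L=5; D->plug->D->R->H->L->B->refl->H->L'->E->R'->C->plug->C
Char 3 ('A'): step: R->0, L->6 (L advanced); A->plug->A->R->H->L->B->refl->H->L'->B->R'->D->plug->D
Char 4 ('C'): step: R->1, L=6; C->plug->C->R->A->L->F->refl->G->L'->D->R'->F->plug->B

B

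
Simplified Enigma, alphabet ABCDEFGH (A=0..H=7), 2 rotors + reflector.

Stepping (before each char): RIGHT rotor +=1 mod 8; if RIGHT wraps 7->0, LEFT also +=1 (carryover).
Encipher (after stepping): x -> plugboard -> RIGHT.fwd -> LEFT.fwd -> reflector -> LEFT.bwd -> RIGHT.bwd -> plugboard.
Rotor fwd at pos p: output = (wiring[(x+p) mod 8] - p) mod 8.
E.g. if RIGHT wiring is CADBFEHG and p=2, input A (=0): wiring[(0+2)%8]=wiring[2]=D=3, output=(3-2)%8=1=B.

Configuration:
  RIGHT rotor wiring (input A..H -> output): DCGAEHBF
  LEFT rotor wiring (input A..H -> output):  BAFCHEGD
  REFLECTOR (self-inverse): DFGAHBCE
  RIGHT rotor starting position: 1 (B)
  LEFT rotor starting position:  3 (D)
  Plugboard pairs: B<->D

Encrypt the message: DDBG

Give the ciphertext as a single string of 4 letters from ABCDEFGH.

Answer: CFAD

Derivation:
Char 1 ('D'): step: R->2, L=3; D->plug->B->R->G->L->F->refl->B->L'->C->R'->C->plug->C
Char 2 ('D'): step: R->3, L=3; D->plug->B->R->B->L->E->refl->H->L'->A->R'->F->plug->F
Char 3 ('B'): step: R->4, L=3; B->plug->D->R->B->L->E->refl->H->L'->A->R'->A->plug->A
Char 4 ('G'): step: R->5, L=3; G->plug->G->R->D->L->D->refl->A->L'->E->R'->B->plug->D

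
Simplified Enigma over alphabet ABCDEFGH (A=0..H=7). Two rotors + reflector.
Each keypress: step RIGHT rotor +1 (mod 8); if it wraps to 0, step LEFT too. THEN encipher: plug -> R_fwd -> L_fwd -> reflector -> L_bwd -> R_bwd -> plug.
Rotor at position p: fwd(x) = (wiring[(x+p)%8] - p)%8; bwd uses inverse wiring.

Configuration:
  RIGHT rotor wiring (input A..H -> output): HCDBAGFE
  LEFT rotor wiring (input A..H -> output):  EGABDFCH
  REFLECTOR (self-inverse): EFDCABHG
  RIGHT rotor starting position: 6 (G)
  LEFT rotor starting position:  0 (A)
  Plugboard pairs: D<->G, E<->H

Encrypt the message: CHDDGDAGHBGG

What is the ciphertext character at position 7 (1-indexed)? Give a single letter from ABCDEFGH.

Char 1 ('C'): step: R->7, L=0; C->plug->C->R->D->L->B->refl->F->L'->F->R'->A->plug->A
Char 2 ('H'): step: R->0, L->1 (L advanced); H->plug->E->R->A->L->F->refl->B->L'->F->R'->G->plug->D
Char 3 ('D'): step: R->1, L=1; D->plug->G->R->D->L->C->refl->D->L'->H->R'->D->plug->G
Char 4 ('D'): step: R->2, L=1; D->plug->G->R->F->L->B->refl->F->L'->A->R'->H->plug->E
Char 5 ('G'): step: R->3, L=1; G->plug->D->R->C->L->A->refl->E->L'->E->R'->F->plug->F
Char 6 ('D'): step: R->4, L=1; D->plug->G->R->H->L->D->refl->C->L'->D->R'->E->plug->H
Char 7 ('A'): step: R->5, L=1; A->plug->A->R->B->L->H->refl->G->L'->G->R'->F->plug->F

F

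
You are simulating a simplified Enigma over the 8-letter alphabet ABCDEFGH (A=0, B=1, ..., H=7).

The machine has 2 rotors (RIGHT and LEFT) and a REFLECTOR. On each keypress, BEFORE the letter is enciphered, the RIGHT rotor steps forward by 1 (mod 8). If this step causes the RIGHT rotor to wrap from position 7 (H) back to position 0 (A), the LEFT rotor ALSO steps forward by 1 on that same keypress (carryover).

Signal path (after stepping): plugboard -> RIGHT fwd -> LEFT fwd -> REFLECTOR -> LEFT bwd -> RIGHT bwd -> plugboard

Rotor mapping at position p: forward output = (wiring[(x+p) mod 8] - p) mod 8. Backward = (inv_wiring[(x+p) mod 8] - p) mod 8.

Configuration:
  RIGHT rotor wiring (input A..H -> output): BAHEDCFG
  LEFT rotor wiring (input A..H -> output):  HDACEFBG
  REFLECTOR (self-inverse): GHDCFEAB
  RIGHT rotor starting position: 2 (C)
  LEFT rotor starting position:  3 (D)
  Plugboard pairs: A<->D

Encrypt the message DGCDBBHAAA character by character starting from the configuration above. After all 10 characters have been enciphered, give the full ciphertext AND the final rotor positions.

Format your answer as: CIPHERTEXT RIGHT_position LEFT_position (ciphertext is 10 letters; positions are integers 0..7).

Answer: BBBGFCDGFB 4 4

Derivation:
Char 1 ('D'): step: R->3, L=3; D->plug->A->R->B->L->B->refl->H->L'->A->R'->B->plug->B
Char 2 ('G'): step: R->4, L=3; G->plug->G->R->D->L->G->refl->A->L'->G->R'->B->plug->B
Char 3 ('C'): step: R->5, L=3; C->plug->C->R->B->L->B->refl->H->L'->A->R'->B->plug->B
Char 4 ('D'): step: R->6, L=3; D->plug->A->R->H->L->F->refl->E->L'->F->R'->G->plug->G
Char 5 ('B'): step: R->7, L=3; B->plug->B->R->C->L->C->refl->D->L'->E->R'->F->plug->F
Char 6 ('B'): step: R->0, L->4 (L advanced); B->plug->B->R->A->L->A->refl->G->L'->H->R'->C->plug->C
Char 7 ('H'): step: R->1, L=4; H->plug->H->R->A->L->A->refl->G->L'->H->R'->A->plug->D
Char 8 ('A'): step: R->2, L=4; A->plug->D->R->A->L->A->refl->G->L'->H->R'->G->plug->G
Char 9 ('A'): step: R->3, L=4; A->plug->D->R->C->L->F->refl->E->L'->G->R'->F->plug->F
Char 10 ('A'): step: R->4, L=4; A->plug->D->R->C->L->F->refl->E->L'->G->R'->B->plug->B
Final: ciphertext=BBBGFCDGFB, RIGHT=4, LEFT=4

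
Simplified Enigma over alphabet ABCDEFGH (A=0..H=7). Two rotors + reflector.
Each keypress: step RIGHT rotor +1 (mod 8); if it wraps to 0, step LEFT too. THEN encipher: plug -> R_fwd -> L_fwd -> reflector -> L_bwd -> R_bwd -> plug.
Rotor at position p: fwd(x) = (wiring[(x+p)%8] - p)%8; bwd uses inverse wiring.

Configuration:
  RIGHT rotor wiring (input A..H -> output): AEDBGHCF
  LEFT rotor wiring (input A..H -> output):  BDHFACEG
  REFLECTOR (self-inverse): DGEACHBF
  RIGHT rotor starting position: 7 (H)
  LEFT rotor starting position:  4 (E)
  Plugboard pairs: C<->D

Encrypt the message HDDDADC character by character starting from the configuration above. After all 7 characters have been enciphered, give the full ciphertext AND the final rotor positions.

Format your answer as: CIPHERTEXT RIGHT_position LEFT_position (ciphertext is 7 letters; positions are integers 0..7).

Answer: DFHEEHB 6 5

Derivation:
Char 1 ('H'): step: R->0, L->5 (L advanced); H->plug->H->R->F->L->C->refl->E->L'->D->R'->C->plug->D
Char 2 ('D'): step: R->1, L=5; D->plug->C->R->A->L->F->refl->H->L'->B->R'->F->plug->F
Char 3 ('D'): step: R->2, L=5; D->plug->C->R->E->L->G->refl->B->L'->C->R'->H->plug->H
Char 4 ('D'): step: R->3, L=5; D->plug->C->R->E->L->G->refl->B->L'->C->R'->E->plug->E
Char 5 ('A'): step: R->4, L=5; A->plug->A->R->C->L->B->refl->G->L'->E->R'->E->plug->E
Char 6 ('D'): step: R->5, L=5; D->plug->C->R->A->L->F->refl->H->L'->B->R'->H->plug->H
Char 7 ('C'): step: R->6, L=5; C->plug->D->R->G->L->A->refl->D->L'->H->R'->B->plug->B
Final: ciphertext=DFHEEHB, RIGHT=6, LEFT=5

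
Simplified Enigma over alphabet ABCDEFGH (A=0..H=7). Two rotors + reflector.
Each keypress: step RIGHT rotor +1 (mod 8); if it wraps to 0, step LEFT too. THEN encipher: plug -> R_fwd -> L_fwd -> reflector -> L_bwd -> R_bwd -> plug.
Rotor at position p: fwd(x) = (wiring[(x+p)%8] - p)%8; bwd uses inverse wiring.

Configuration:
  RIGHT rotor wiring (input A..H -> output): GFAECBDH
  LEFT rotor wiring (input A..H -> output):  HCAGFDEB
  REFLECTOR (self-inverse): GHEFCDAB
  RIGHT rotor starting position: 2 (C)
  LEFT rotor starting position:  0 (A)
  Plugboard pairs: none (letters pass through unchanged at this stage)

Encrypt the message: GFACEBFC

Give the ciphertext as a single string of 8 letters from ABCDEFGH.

Char 1 ('G'): step: R->3, L=0; G->plug->G->R->C->L->A->refl->G->L'->D->R'->F->plug->F
Char 2 ('F'): step: R->4, L=0; F->plug->F->R->B->L->C->refl->E->L'->G->R'->A->plug->A
Char 3 ('A'): step: R->5, L=0; A->plug->A->R->E->L->F->refl->D->L'->F->R'->H->plug->H
Char 4 ('C'): step: R->6, L=0; C->plug->C->R->A->L->H->refl->B->L'->H->R'->D->plug->D
Char 5 ('E'): step: R->7, L=0; E->plug->E->R->F->L->D->refl->F->L'->E->R'->H->plug->H
Char 6 ('B'): step: R->0, L->1 (L advanced); B->plug->B->R->F->L->D->refl->F->L'->C->R'->E->plug->E
Char 7 ('F'): step: R->1, L=1; F->plug->F->R->C->L->F->refl->D->L'->F->R'->H->plug->H
Char 8 ('C'): step: R->2, L=1; C->plug->C->R->A->L->B->refl->H->L'->B->R'->E->plug->E

Answer: FAHDHEHE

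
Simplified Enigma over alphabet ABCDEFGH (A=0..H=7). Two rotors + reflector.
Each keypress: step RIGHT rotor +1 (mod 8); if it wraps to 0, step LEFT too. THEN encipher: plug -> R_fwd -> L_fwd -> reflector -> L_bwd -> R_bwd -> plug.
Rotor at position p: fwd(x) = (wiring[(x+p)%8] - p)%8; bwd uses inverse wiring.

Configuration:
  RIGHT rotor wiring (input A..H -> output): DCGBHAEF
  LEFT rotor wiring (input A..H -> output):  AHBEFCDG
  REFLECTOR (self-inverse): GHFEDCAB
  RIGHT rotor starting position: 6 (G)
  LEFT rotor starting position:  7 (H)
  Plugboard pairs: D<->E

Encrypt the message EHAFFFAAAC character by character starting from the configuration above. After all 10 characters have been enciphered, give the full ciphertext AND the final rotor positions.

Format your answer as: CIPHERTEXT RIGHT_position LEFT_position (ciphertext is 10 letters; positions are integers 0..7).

Char 1 ('E'): step: R->7, L=7; E->plug->D->R->H->L->E->refl->D->L'->G->R'->A->plug->A
Char 2 ('H'): step: R->0, L->0 (L advanced); H->plug->H->R->F->L->C->refl->F->L'->E->R'->G->plug->G
Char 3 ('A'): step: R->1, L=0; A->plug->A->R->B->L->H->refl->B->L'->C->R'->H->plug->H
Char 4 ('F'): step: R->2, L=0; F->plug->F->R->D->L->E->refl->D->L'->G->R'->D->plug->E
Char 5 ('F'): step: R->3, L=0; F->plug->F->R->A->L->A->refl->G->L'->H->R'->G->plug->G
Char 6 ('F'): step: R->4, L=0; F->plug->F->R->G->L->D->refl->E->L'->D->R'->A->plug->A
Char 7 ('A'): step: R->5, L=0; A->plug->A->R->D->L->E->refl->D->L'->G->R'->D->plug->E
Char 8 ('A'): step: R->6, L=0; A->plug->A->R->G->L->D->refl->E->L'->D->R'->F->plug->F
Char 9 ('A'): step: R->7, L=0; A->plug->A->R->G->L->D->refl->E->L'->D->R'->C->plug->C
Char 10 ('C'): step: R->0, L->1 (L advanced); C->plug->C->R->G->L->F->refl->C->L'->F->R'->H->plug->H
Final: ciphertext=AGHEGAEFCH, RIGHT=0, LEFT=1

Answer: AGHEGAEFCH 0 1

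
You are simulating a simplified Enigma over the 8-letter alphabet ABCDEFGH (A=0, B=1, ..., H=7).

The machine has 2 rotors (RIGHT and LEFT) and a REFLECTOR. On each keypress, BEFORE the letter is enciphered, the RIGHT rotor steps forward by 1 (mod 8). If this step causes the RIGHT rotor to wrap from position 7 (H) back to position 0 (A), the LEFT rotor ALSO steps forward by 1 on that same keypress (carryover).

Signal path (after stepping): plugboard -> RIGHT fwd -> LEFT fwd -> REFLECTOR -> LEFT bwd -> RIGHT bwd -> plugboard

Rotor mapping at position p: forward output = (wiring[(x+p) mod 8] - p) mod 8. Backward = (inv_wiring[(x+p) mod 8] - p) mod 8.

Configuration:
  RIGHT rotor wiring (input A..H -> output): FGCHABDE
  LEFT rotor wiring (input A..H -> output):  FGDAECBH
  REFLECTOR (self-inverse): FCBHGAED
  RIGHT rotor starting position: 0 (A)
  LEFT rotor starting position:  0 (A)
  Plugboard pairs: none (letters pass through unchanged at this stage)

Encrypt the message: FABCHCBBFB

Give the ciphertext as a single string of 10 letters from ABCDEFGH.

Char 1 ('F'): step: R->1, L=0; F->plug->F->R->C->L->D->refl->H->L'->H->R'->D->plug->D
Char 2 ('A'): step: R->2, L=0; A->plug->A->R->A->L->F->refl->A->L'->D->R'->G->plug->G
Char 3 ('B'): step: R->3, L=0; B->plug->B->R->F->L->C->refl->B->L'->G->R'->C->plug->C
Char 4 ('C'): step: R->4, L=0; C->plug->C->R->H->L->H->refl->D->L'->C->R'->F->plug->F
Char 5 ('H'): step: R->5, L=0; H->plug->H->R->D->L->A->refl->F->L'->A->R'->D->plug->D
Char 6 ('C'): step: R->6, L=0; C->plug->C->R->H->L->H->refl->D->L'->C->R'->G->plug->G
Char 7 ('B'): step: R->7, L=0; B->plug->B->R->G->L->B->refl->C->L'->F->R'->A->plug->A
Char 8 ('B'): step: R->0, L->1 (L advanced); B->plug->B->R->G->L->G->refl->E->L'->H->R'->D->plug->D
Char 9 ('F'): step: R->1, L=1; F->plug->F->R->C->L->H->refl->D->L'->D->R'->G->plug->G
Char 10 ('B'): step: R->2, L=1; B->plug->B->R->F->L->A->refl->F->L'->A->R'->A->plug->A

Answer: DGCFDGADGA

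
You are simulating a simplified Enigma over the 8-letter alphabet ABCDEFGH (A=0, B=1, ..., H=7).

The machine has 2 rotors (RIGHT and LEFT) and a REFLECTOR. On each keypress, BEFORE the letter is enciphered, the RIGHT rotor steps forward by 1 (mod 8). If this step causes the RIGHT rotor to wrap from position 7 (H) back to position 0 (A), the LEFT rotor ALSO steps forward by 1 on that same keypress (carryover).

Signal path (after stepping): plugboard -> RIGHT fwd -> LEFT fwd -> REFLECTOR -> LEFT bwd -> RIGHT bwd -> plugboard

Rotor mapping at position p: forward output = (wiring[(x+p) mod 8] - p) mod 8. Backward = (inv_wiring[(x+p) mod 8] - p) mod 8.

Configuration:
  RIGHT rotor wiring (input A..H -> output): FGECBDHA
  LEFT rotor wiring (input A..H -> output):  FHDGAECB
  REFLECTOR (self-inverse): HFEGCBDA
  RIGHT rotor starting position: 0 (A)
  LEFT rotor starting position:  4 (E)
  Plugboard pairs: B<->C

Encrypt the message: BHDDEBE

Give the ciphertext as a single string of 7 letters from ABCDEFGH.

Char 1 ('B'): step: R->1, L=4; B->plug->C->R->B->L->A->refl->H->L'->G->R'->F->plug->F
Char 2 ('H'): step: R->2, L=4; H->plug->H->R->E->L->B->refl->F->L'->D->R'->G->plug->G
Char 3 ('D'): step: R->3, L=4; D->plug->D->R->E->L->B->refl->F->L'->D->R'->G->plug->G
Char 4 ('D'): step: R->4, L=4; D->plug->D->R->E->L->B->refl->F->L'->D->R'->C->plug->B
Char 5 ('E'): step: R->5, L=4; E->plug->E->R->B->L->A->refl->H->L'->G->R'->A->plug->A
Char 6 ('B'): step: R->6, L=4; B->plug->C->R->H->L->C->refl->E->L'->A->R'->D->plug->D
Char 7 ('E'): step: R->7, L=4; E->plug->E->R->D->L->F->refl->B->L'->E->R'->G->plug->G

Answer: FGGBADG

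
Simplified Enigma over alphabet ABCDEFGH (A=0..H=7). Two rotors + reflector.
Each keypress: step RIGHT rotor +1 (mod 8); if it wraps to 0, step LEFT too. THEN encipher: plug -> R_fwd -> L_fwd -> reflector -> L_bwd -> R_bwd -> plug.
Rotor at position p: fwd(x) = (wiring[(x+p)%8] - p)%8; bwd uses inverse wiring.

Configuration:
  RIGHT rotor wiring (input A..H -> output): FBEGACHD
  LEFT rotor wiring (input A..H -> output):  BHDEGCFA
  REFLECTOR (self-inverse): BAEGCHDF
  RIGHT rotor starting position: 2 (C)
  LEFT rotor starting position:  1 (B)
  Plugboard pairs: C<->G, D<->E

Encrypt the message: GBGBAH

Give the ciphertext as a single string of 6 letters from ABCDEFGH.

Char 1 ('G'): step: R->3, L=1; G->plug->C->R->H->L->A->refl->B->L'->E->R'->D->plug->E
Char 2 ('B'): step: R->4, L=1; B->plug->B->R->G->L->H->refl->F->L'->D->R'->C->plug->G
Char 3 ('G'): step: R->5, L=1; G->plug->C->R->G->L->H->refl->F->L'->D->R'->H->plug->H
Char 4 ('B'): step: R->6, L=1; B->plug->B->R->F->L->E->refl->C->L'->B->R'->A->plug->A
Char 5 ('A'): step: R->7, L=1; A->plug->A->R->E->L->B->refl->A->L'->H->R'->E->plug->D
Char 6 ('H'): step: R->0, L->2 (L advanced); H->plug->H->R->D->L->A->refl->B->L'->A->R'->E->plug->D

Answer: EGHADD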